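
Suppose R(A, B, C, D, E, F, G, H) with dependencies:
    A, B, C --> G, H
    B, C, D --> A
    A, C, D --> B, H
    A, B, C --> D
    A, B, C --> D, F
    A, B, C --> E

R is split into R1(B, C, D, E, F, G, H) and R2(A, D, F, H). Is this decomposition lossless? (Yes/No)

The shared attributes are {D, F, H} and {D, F, H}⁺ = {D, F, H}.
Neither R1 nor R2 is contained in that closure, so the decomposition is lossy.

No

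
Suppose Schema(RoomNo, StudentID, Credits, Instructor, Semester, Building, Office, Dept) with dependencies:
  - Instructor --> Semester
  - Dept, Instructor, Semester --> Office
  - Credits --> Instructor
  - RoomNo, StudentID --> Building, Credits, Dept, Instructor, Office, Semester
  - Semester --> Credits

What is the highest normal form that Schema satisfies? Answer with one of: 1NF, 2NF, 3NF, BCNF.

Candidate key: {RoomNo, StudentID}. Prime attributes: {RoomNo, StudentID}.
For Instructor --> Semester we have {Instructor}⁺ = {Credits, Instructor, Semester}; {Instructor} is not a superkey, so BCNF fails.
Because {Semester} is non-prime and the left side of Instructor --> Semester is not a superkey, the relation is not in 3NF.
No non-prime attribute depends on a proper subset of any candidate key, so 2NF holds.

2NF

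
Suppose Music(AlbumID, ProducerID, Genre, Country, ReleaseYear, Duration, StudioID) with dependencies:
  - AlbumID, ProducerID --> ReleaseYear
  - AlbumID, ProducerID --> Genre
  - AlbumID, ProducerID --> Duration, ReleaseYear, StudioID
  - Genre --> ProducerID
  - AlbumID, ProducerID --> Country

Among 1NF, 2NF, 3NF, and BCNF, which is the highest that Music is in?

3NF

Candidate keys: {AlbumID, Genre}, {AlbumID, ProducerID}. Prime attributes: {AlbumID, Genre, ProducerID}.
Genre --> ProducerID: {Genre}⁺ = {Genre, ProducerID}, which is not all of the attributes, so the left side is not a superkey — BCNF is violated.
Its right-hand attributes {ProducerID} are all prime, as are those of every other non-superkey FD — the relation is in 3NF.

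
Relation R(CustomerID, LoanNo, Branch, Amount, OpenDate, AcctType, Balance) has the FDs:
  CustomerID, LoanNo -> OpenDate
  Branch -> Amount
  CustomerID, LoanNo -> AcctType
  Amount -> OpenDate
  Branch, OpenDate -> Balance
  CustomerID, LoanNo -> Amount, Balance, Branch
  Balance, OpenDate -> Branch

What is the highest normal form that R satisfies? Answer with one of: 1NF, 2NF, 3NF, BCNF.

2NF

Candidate key: {CustomerID, LoanNo}. Prime attributes: {CustomerID, LoanNo}.
Branch -> Amount breaks BCNF: {Branch}⁺ = {Amount, Balance, Branch, OpenDate}, so {Branch} is not a superkey.
Because {Amount} is non-prime and the left side of Branch -> Amount is not a superkey, the relation is not in 3NF.
Checking every proper subset of each key, none determines a non-prime attribute — 2NF is satisfied.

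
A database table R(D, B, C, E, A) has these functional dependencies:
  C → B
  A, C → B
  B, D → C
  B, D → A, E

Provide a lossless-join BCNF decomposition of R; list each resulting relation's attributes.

{A, C, D, E}; {B, C}

Candidate keys of the original relation: {B, D}, {C, D}.
{A, B, C, D, E}: {C} determines {B, C} here but is not a superkey — split on C → B, giving {B, C} and {A, C, D, E}.
{B, C} has no BCNF violation.
{A, C, D, E} has no BCNF violation.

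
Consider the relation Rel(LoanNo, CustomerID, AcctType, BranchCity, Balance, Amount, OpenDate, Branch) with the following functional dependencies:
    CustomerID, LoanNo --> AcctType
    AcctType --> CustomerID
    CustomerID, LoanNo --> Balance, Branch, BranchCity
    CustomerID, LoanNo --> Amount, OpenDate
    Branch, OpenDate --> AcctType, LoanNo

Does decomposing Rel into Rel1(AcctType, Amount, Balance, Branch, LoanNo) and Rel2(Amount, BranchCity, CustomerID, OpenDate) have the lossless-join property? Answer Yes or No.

Rel1 ∩ Rel2 = {Amount}; its closure under F is {Amount}.
The closure covers neither Rel1 nor Rel2 entirely; the join is not lossless.

No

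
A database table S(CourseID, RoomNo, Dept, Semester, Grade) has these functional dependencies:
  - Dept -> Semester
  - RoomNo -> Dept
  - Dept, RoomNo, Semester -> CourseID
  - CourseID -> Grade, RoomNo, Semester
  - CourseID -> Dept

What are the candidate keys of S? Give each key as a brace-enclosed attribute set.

Closure of {CourseID} is {CourseID, Dept, Grade, RoomNo, Semester}, the whole schema; {CourseID} is a candidate key.
Closure of {RoomNo} is {CourseID, Dept, Grade, RoomNo, Semester}, the whole schema; {RoomNo} is a candidate key.
These are minimal and exhaustive — every other superkey contains one of them.

{CourseID}, {RoomNo}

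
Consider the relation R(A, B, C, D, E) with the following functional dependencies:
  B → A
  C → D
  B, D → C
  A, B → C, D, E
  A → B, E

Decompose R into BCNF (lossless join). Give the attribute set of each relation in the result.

{A, B, C, E}; {C, D}

Candidate keys of the original relation: {A}, {B}.
{A, B, C, D, E}: {C} determines {C, D} here but is not a superkey — split on C → D, giving {C, D} and {A, B, C, E}.
{C, D}: every determinant is a superkey — BCNF.
{A, B, C, E}: every determinant is a superkey — BCNF.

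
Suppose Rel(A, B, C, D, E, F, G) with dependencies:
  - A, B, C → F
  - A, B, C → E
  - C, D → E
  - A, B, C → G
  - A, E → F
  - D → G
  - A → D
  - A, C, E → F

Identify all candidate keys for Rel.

No FD produces {A, B, C}, so they must be in every candidate key.
{A, B, C}⁺ = {A, B, C, D, E, F, G} — all of the relation — so {A, B, C} is a candidate key.
Every other attribute set either contains this one or has a smaller closure.

{A, B, C}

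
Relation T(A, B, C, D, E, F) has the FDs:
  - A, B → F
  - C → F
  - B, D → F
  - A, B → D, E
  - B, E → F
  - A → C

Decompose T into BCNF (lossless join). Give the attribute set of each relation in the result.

{A, B, D, E}; {A, C}; {C, F}

Candidate key of the original relation: {A, B}.
Within {A, B, C, D, E, F}: {C}⁺ ∩ {A, B, C, D, E, F} = {C, F}, not the whole set, so C → F violates BCNF; decompose into {C, F} and {A, B, C, D, E}.
{C, F} has no BCNF violation.
Within {A, B, C, D, E}: {A}⁺ ∩ {A, B, C, D, E} = {A, C}, not the whole set, so A → C violates BCNF; decompose into {A, C} and {A, B, D, E}.
{A, C} has no BCNF violation.
{A, B, D, E} has no BCNF violation.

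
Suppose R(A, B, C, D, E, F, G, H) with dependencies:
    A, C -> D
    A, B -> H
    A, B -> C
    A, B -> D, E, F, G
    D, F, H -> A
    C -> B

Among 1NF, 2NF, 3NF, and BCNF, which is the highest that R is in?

Candidate keys: {A, B}, {A, C}, {B, D, F, H}, {C, D, F, H}. Prime attributes: {A, B, C, D, F, H}.
D, F, H -> A breaks BCNF: {D, F, H}⁺ = {A, D, F, H}, so {D, F, H} is not a superkey.
But every attribute on its right side ({A}) is prime, and the same holds for every other non-superkey FD, so 3NF still holds.

3NF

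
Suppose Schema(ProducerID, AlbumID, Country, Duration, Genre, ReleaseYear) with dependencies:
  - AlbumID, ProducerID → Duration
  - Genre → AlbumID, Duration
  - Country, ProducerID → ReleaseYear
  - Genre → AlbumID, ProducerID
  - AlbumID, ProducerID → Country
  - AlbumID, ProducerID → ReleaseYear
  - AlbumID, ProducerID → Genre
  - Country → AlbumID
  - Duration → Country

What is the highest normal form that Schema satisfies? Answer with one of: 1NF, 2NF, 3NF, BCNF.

3NF

Candidate keys: {AlbumID, ProducerID}, {Country, ProducerID}, {Duration, ProducerID}, {Genre}. Prime attributes: {AlbumID, Country, Duration, Genre, ProducerID}.
Country → AlbumID: {Country}⁺ = {AlbumID, Country}, which is not all of the attributes, so the left side is not a superkey — BCNF is violated.
Since {AlbumID} ⊆ prime attributes and every other non-superkey FD also has a prime right side, the schema is in 3NF.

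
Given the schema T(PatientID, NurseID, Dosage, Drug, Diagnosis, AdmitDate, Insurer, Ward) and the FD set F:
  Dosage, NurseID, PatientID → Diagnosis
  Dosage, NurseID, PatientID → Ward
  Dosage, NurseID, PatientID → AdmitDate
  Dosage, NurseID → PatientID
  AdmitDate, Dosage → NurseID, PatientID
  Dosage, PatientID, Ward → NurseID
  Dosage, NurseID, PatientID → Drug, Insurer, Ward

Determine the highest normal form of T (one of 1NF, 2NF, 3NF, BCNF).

BCNF

Candidate keys: {AdmitDate, Dosage}, {Dosage, NurseID}, {Dosage, PatientID, Ward}. Prime attributes: {AdmitDate, Dosage, NurseID, PatientID, Ward}.
Every FD has a superkey on the left, so the relation is in BCNF.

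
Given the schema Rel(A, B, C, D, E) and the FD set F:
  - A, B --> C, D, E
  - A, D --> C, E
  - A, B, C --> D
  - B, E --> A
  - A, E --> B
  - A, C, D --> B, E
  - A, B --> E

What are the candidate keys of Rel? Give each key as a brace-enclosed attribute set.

{A, B} is a candidate key since {A, B}⁺ = {A, B, C, D, E} covers every attribute.
{A, D} is a candidate key since {A, D}⁺ = {A, B, C, D, E} covers every attribute.
{A, E} is a candidate key since {A, E}⁺ = {A, B, C, D, E} covers every attribute.
{B, E} is a candidate key since {B, E}⁺ = {A, B, C, D, E} covers every attribute.
Any other superkey properly contains one of these, so there are no further candidate keys.

{A, B}, {A, D}, {A, E}, {B, E}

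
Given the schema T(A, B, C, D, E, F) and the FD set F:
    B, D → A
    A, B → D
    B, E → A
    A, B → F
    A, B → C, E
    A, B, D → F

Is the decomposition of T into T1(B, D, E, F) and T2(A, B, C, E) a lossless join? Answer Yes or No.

The shared attributes are {B, E} and {B, E}⁺ = {A, B, C, D, E, F}.
This includes all of T1, so the common attributes are a superkey of T1 — the join is lossless.

Yes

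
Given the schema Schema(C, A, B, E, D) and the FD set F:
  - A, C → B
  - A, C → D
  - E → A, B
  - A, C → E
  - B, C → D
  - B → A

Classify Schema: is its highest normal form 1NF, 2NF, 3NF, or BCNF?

3NF

Candidate keys: {A, C}, {B, C}, {C, E}. Prime attributes: {A, B, C, E}.
For E → A, B we have {E}⁺ = {A, B, E}; {E} is not a superkey, so BCNF fails.
But every attribute on its right side ({A, B}) is prime, and the same holds for every other non-superkey FD, so 3NF still holds.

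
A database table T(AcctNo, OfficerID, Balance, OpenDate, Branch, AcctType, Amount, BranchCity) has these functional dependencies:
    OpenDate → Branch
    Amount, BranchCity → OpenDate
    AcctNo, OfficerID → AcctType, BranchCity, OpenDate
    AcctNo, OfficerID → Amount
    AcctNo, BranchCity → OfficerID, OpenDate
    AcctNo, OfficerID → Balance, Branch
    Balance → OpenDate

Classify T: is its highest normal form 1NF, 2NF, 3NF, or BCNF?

2NF

Candidate keys: {AcctNo, BranchCity}, {AcctNo, OfficerID}. Prime attributes: {AcctNo, BranchCity, OfficerID}.
For OpenDate → Branch we have {OpenDate}⁺ = {Branch, OpenDate}; {OpenDate} is not a superkey, so BCNF fails.
OpenDate → Branch has non-prime {Branch} on the right and a non-superkey on the left, so 3NF fails.
No non-prime attribute depends on a proper subset of any candidate key, so 2NF holds.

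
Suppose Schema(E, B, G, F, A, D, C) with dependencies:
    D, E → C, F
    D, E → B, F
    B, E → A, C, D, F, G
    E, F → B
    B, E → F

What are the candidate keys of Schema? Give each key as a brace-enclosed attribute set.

{E} never appears on the right of any FD, so every key must include it.
{B, E}⁺ = {A, B, C, D, E, F, G} — all of the relation — so {B, E} is a candidate key.
{D, E}⁺ = {A, B, C, D, E, F, G} — all of the relation — so {D, E} is a candidate key.
{E, F}⁺ = {A, B, C, D, E, F, G} — all of the relation — so {E, F} is a candidate key.
These are minimal and exhaustive — every other superkey contains one of them.

{B, E}, {D, E}, {E, F}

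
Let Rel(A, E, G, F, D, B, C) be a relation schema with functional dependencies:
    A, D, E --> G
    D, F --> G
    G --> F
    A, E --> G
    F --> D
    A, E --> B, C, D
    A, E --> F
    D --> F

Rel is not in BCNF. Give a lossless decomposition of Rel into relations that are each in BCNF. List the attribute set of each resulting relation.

Candidate key of the original relation: {A, E}.
In {A, B, C, D, E, F, G}, {D, F} is not a superkey ({D, F}⁺ restricted to this set is {D, F, G}), so split on D, F --> G into {D, F, G} and {A, B, C, D, E, F}.
{D, F, G} is in BCNF.
In {A, B, C, D, E, F}, {F} is not a superkey ({F}⁺ restricted to this set is {D, F}), so split on F --> D into {D, F} and {A, B, C, E, F}.
{D, F} is in BCNF.
{A, B, C, E, F} is in BCNF.

{A, B, C, E, F}; {D, F, G}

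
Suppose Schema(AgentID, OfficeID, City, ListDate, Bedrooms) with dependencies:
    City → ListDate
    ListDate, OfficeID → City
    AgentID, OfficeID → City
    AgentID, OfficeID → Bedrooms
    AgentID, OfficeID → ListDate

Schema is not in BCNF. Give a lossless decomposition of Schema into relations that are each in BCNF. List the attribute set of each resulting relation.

{AgentID, Bedrooms, City, OfficeID}; {City, ListDate}

Candidate key of the original relation: {AgentID, OfficeID}.
In {AgentID, Bedrooms, City, ListDate, OfficeID}, {City} is not a superkey ({City}⁺ restricted to this set is {City, ListDate}), so split on City → ListDate into {City, ListDate} and {AgentID, Bedrooms, City, OfficeID}.
{City, ListDate}: every determinant is a superkey — BCNF.
{AgentID, Bedrooms, City, OfficeID}: every determinant is a superkey — BCNF.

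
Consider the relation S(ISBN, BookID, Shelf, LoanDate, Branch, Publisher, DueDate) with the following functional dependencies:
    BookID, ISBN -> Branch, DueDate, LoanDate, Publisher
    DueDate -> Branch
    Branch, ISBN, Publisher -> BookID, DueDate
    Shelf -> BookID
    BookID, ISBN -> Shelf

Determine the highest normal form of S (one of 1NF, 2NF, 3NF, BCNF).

Candidate keys: {BookID, ISBN}, {Branch, ISBN, Publisher}, {DueDate, ISBN, Publisher}, {ISBN, Shelf}. Prime attributes: {BookID, Branch, DueDate, ISBN, Publisher, Shelf}.
DueDate -> Branch breaks BCNF: {DueDate}⁺ = {Branch, DueDate}, so {DueDate} is not a superkey.
But every attribute on its right side ({Branch}) is prime, and the same holds for every other non-superkey FD, so 3NF still holds.

3NF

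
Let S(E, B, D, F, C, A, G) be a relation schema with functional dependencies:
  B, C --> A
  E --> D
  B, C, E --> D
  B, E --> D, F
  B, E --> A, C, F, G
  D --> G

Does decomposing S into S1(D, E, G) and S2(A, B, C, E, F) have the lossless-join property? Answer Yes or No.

Common attributes: {E}; their closure is {D, E, G}.
S1 is contained in that closure, so S1 ∩ S2 --> S1 holds and the join is lossless.

Yes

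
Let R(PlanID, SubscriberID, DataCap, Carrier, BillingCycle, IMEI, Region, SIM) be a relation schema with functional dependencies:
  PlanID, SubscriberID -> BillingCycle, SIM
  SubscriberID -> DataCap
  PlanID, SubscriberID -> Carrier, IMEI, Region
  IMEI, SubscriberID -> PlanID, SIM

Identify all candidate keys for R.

Attributes never on any right-hand side: {SubscriberID} — every candidate key must contain it.
{IMEI, SubscriberID} is a candidate key since {IMEI, SubscriberID}⁺ = {BillingCycle, Carrier, DataCap, IMEI, PlanID, Region, SIM, SubscriberID} covers every attribute.
{PlanID, SubscriberID} is a candidate key since {PlanID, SubscriberID}⁺ = {BillingCycle, Carrier, DataCap, IMEI, PlanID, Region, SIM, SubscriberID} covers every attribute.
No proper subset of any of these is a key, and no other minimal superkey exists.

{IMEI, SubscriberID}, {PlanID, SubscriberID}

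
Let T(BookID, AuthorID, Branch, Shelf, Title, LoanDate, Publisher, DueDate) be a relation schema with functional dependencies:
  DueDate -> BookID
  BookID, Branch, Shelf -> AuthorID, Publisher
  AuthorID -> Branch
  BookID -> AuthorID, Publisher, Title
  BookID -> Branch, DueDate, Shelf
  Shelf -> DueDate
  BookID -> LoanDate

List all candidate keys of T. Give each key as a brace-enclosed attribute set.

{BookID} is a candidate key since {BookID}⁺ = {AuthorID, BookID, Branch, DueDate, LoanDate, Publisher, Shelf, Title} covers every attribute.
{DueDate} is a candidate key since {DueDate}⁺ = {AuthorID, BookID, Branch, DueDate, LoanDate, Publisher, Shelf, Title} covers every attribute.
{Shelf} is a candidate key since {Shelf}⁺ = {AuthorID, BookID, Branch, DueDate, LoanDate, Publisher, Shelf, Title} covers every attribute.
No proper subset of any of these is a key, and no other minimal superkey exists.

{BookID}, {DueDate}, {Shelf}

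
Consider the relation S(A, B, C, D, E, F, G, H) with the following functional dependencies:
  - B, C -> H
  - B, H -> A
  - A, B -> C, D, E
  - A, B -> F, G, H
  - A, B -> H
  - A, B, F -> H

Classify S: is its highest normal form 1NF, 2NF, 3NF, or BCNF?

BCNF

Candidate keys: {A, B}, {B, C}, {B, H}. Prime attributes: {A, B, C, H}.
The left-hand side of every FD is a superkey, so BCNF is satisfied.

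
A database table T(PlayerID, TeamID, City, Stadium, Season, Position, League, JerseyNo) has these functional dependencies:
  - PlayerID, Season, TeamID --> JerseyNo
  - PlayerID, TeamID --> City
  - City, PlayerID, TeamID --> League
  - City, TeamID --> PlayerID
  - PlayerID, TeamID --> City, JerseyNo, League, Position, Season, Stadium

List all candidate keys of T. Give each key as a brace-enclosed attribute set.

{City, TeamID}, {PlayerID, TeamID}

{TeamID} never appears on the right of any FD, so every key must include it.
Closure of {City, TeamID} is {City, JerseyNo, League, PlayerID, Position, Season, Stadium, TeamID}, the whole schema; {City, TeamID} is a candidate key.
Closure of {PlayerID, TeamID} is {City, JerseyNo, League, PlayerID, Position, Season, Stadium, TeamID}, the whole schema; {PlayerID, TeamID} is a candidate key.
No proper subset of any of these is a key, and no other minimal superkey exists.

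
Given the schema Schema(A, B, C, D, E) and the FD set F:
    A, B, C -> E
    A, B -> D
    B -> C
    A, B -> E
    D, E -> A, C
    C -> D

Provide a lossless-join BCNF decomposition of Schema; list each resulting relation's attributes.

Candidate keys of the original relation: {A, B}, {B, E}.
Within {A, B, C, D, E}: {B}⁺ ∩ {A, B, C, D, E} = {B, C, D}, not the whole set, so B -> C, D violates BCNF; decompose into {B, C, D} and {A, B, E}.
Within {B, C, D}: {C}⁺ ∩ {B, C, D} = {C, D}, not the whole set, so C -> D violates BCNF; decompose into {C, D} and {B, C}.
{C, D} is in BCNF.
{B, C} is in BCNF.
{A, B, E} is in BCNF.

{A, B, E}; {B, C}; {C, D}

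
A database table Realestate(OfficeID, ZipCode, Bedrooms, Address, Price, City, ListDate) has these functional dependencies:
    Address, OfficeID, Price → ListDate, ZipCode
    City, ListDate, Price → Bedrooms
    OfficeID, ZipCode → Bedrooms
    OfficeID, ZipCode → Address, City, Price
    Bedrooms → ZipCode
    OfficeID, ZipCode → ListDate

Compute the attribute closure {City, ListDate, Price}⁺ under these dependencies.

Start with {City, ListDate, Price}.
City, ListDate, Price → Bedrooms applies; add {Bedrooms} → now {Bedrooms, City, ListDate, Price}.
Bedrooms → ZipCode applies; add {ZipCode} → now {Bedrooms, City, ListDate, Price, ZipCode}.
No further FD applies.

{Bedrooms, City, ListDate, Price, ZipCode}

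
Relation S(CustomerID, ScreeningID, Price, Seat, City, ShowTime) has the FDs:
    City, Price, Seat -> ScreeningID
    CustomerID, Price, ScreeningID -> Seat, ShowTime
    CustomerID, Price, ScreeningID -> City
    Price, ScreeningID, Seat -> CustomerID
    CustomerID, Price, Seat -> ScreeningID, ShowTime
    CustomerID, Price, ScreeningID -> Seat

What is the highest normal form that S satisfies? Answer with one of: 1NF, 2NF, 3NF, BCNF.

BCNF

Candidate keys: {City, Price, Seat}, {CustomerID, Price, ScreeningID}, {CustomerID, Price, Seat}, {Price, ScreeningID, Seat}. Prime attributes: {City, CustomerID, Price, ScreeningID, Seat}.
The left-hand side of every FD is a superkey, so BCNF is satisfied.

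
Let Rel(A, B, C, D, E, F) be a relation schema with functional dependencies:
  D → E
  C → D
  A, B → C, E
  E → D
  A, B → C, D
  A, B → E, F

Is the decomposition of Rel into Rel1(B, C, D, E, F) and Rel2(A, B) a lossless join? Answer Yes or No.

No

Common attributes: {B}; their closure is {B}.
The closure covers neither Rel1 nor Rel2 entirely; the join is not lossless.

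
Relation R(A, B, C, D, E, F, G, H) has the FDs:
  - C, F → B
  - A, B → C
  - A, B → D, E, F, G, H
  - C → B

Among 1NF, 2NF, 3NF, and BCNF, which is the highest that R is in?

Candidate keys: {A, B}, {A, C}. Prime attributes: {A, B, C}.
C, F → B: {C, F}⁺ = {B, C, F}, which is not all of the attributes, so the left side is not a superkey — BCNF is violated.
Since {B} ⊆ prime attributes and every other non-superkey FD also has a prime right side, the schema is in 3NF.

3NF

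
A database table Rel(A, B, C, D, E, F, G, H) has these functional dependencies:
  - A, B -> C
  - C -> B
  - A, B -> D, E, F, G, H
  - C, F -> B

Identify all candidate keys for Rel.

{A, B}, {A, C}

{A} never appears on the right of any FD, so every key must include it.
Closure of {A, B} is {A, B, C, D, E, F, G, H}, the whole schema; {A, B} is a candidate key.
Closure of {A, C} is {A, B, C, D, E, F, G, H}, the whole schema; {A, C} is a candidate key.
No proper subset of any of these is a key, and no other minimal superkey exists.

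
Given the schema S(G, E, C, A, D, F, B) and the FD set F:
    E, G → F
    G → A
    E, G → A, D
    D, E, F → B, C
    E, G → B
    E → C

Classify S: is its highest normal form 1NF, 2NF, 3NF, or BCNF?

1NF

Candidate key: {E, G}. Prime attributes: {E, G}.
G → A breaks BCNF: {G}⁺ = {A, G}, so {G} is not a superkey.
G → A has non-prime {A} on the right and a non-superkey on the left, so 3NF fails.
The proper key subset {E} of {E, G} determines non-prime {C}, so the relation is not even in 2NF.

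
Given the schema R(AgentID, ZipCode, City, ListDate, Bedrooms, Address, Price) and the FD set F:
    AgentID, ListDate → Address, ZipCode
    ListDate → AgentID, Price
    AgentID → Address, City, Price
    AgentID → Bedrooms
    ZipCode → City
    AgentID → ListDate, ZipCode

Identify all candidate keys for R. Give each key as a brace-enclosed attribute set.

{AgentID}, {ListDate}

{AgentID} is a candidate key since {AgentID}⁺ = {Address, AgentID, Bedrooms, City, ListDate, Price, ZipCode} covers every attribute.
{ListDate} is a candidate key since {ListDate}⁺ = {Address, AgentID, Bedrooms, City, ListDate, Price, ZipCode} covers every attribute.
These are minimal and exhaustive — every other superkey contains one of them.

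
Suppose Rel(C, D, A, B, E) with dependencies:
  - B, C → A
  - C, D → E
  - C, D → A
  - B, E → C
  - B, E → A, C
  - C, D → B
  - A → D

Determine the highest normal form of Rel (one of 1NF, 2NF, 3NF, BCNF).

3NF

Candidate keys: {A, C}, {B, C}, {B, E}, {C, D}. Prime attributes: {A, B, C, D, E}.
For A → D we have {A}⁺ = {A, D}; {A} is not a superkey, so BCNF fails.
But every attribute on its right side ({D}) is prime, and the same holds for every other non-superkey FD, so 3NF still holds.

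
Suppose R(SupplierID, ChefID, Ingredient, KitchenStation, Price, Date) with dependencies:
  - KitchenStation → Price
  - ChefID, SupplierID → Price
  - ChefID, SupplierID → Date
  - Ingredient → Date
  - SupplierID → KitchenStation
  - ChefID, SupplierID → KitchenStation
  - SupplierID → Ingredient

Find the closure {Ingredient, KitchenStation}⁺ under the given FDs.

{Date, Ingredient, KitchenStation, Price}

Start with {Ingredient, KitchenStation}.
KitchenStation → Price applies; add {Price} → now {Ingredient, KitchenStation, Price}.
Ingredient → Date applies; add {Date} → now {Date, Ingredient, KitchenStation, Price}.
No further FD applies.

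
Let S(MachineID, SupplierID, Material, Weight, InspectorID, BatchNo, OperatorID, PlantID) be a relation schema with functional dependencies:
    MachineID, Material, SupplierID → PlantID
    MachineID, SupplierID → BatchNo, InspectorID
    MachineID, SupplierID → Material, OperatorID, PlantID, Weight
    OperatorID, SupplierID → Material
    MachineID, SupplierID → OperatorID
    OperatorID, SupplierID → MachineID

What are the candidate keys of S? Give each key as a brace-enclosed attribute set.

{MachineID, SupplierID}, {OperatorID, SupplierID}

No FD produces {SupplierID}, so it must be in every candidate key.
Closure of {MachineID, SupplierID} is {BatchNo, InspectorID, MachineID, Material, OperatorID, PlantID, SupplierID, Weight}, the whole schema; {MachineID, SupplierID} is a candidate key.
Closure of {OperatorID, SupplierID} is {BatchNo, InspectorID, MachineID, Material, OperatorID, PlantID, SupplierID, Weight}, the whole schema; {OperatorID, SupplierID} is a candidate key.
No proper subset of any of these is a key, and no other minimal superkey exists.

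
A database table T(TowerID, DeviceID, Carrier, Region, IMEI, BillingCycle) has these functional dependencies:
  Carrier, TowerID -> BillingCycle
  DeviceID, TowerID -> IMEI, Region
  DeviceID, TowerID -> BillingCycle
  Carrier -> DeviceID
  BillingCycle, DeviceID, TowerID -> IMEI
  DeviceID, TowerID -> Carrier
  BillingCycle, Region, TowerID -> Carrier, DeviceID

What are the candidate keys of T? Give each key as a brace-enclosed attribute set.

No FD produces {TowerID}, so it must be in every candidate key.
Closure of {Carrier, TowerID} is {BillingCycle, Carrier, DeviceID, IMEI, Region, TowerID}, the whole schema; {Carrier, TowerID} is a candidate key.
Closure of {DeviceID, TowerID} is {BillingCycle, Carrier, DeviceID, IMEI, Region, TowerID}, the whole schema; {DeviceID, TowerID} is a candidate key.
Closure of {BillingCycle, Region, TowerID} is {BillingCycle, Carrier, DeviceID, IMEI, Region, TowerID}, the whole schema; {BillingCycle, Region, TowerID} is a candidate key.
No proper subset of any of these is a key, and no other minimal superkey exists.

{BillingCycle, Region, TowerID}, {Carrier, TowerID}, {DeviceID, TowerID}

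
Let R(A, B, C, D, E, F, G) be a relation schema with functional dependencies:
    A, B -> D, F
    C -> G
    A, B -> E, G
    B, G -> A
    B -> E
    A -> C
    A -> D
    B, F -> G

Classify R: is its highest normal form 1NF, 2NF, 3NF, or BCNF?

1NF

Candidate keys: {A, B}, {B, C}, {B, F}, {B, G}. Prime attributes: {A, B, C, F, G}.
C -> G: {C}⁺ = {C, G}, which is not all of the attributes, so the left side is not a superkey — BCNF is violated.
B -> E determines the non-prime attribute {E} from a non-superkey — 3NF is violated.
Since {A} ⊂ {A, B} and {A}⁺ ⊇ {D} with {D} non-prime, there is a partial dependency; 2NF fails.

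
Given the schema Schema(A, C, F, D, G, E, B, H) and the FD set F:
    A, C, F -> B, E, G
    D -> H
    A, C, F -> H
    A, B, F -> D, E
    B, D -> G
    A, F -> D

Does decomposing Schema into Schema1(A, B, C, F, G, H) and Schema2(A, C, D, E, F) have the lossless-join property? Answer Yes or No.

The shared attributes are {A, C, F} and {A, C, F}⁺ = {A, B, C, D, E, F, G, H}.
Schema1 is contained in that closure, so Schema1 ∩ Schema2 -> Schema1 holds and the join is lossless.

Yes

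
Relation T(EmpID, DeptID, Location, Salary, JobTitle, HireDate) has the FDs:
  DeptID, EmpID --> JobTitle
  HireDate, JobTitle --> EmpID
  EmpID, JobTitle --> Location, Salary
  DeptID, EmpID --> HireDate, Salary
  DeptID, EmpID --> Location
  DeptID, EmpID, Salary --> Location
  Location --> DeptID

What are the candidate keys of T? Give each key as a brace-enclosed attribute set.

{DeptID, EmpID}⁺ = {DeptID, EmpID, HireDate, JobTitle, Location, Salary} — all of the relation — so {DeptID, EmpID} is a candidate key.
{EmpID, JobTitle}⁺ = {DeptID, EmpID, HireDate, JobTitle, Location, Salary} — all of the relation — so {EmpID, JobTitle} is a candidate key.
{EmpID, Location}⁺ = {DeptID, EmpID, HireDate, JobTitle, Location, Salary} — all of the relation — so {EmpID, Location} is a candidate key.
{HireDate, JobTitle}⁺ = {DeptID, EmpID, HireDate, JobTitle, Location, Salary} — all of the relation — so {HireDate, JobTitle} is a candidate key.
No proper subset of any of these is a key, and no other minimal superkey exists.

{DeptID, EmpID}, {EmpID, JobTitle}, {EmpID, Location}, {HireDate, JobTitle}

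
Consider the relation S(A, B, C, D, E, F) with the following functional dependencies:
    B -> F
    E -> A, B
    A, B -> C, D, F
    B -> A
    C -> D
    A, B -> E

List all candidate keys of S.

{B}, {E}

Closure of {B} is {A, B, C, D, E, F}, the whole schema; {B} is a candidate key.
Closure of {E} is {A, B, C, D, E, F}, the whole schema; {E} is a candidate key.
No proper subset of any of these is a key, and no other minimal superkey exists.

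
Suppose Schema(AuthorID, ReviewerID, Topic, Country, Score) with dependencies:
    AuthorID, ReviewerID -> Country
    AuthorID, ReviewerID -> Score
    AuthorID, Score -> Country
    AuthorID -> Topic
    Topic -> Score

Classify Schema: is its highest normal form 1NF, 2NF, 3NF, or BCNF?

Candidate key: {AuthorID, ReviewerID}. Prime attributes: {AuthorID, ReviewerID}.
AuthorID, Score -> Country: {AuthorID, Score}⁺ = {AuthorID, Country, Score, Topic}, which is not all of the attributes, so the left side is not a superkey — BCNF is violated.
AuthorID, Score -> Country has non-prime {Country} on the right and a non-superkey on the left, so 3NF fails.
{AuthorID} is a proper subset of the key {AuthorID, ReviewerID}, and {AuthorID}⁺ contains the non-prime attributes {Country, Score, Topic} — a partial dependency, so 2NF is violated.

1NF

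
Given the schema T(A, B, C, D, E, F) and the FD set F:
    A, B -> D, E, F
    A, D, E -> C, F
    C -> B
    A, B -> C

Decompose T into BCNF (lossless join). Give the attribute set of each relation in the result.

Candidate keys of the original relation: {A, B}, {A, C}, {A, D, E}.
Within {A, B, C, D, E, F}: {C}⁺ ∩ {A, B, C, D, E, F} = {B, C}, not the whole set, so C -> B violates BCNF; decompose into {B, C} and {A, C, D, E, F}.
{B, C}: every determinant is a superkey — BCNF.
{A, C, D, E, F}: every determinant is a superkey — BCNF.

{A, C, D, E, F}; {B, C}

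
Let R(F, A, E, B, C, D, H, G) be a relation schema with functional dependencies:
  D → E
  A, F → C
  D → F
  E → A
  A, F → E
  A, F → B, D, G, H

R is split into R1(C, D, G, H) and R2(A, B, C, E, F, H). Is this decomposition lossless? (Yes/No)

No

Common attributes: {C, H}; their closure is {C, H}.
R1 ⊄ {C, H} and R2 ⊄ {C, H}, so the split is lossy.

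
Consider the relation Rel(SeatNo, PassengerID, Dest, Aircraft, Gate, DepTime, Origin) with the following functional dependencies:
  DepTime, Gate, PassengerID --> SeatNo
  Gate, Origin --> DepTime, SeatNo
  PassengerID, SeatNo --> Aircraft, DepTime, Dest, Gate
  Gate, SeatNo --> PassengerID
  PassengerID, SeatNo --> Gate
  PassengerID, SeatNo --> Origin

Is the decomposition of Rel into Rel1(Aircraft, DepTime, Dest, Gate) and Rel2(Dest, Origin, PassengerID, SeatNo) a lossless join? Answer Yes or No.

No

Rel1 ∩ Rel2 = {Dest}; its closure under F is {Dest}.
Rel1 ⊄ {Dest} and Rel2 ⊄ {Dest}, so the split is lossy.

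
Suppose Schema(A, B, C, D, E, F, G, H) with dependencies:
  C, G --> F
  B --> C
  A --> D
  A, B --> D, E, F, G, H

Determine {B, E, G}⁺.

{B, C, E, F, G}

Start with {B, E, G}.
B --> C applies; add {C} → now {B, C, E, G}.
C, G --> F applies; add {F} → now {B, C, E, F, G}.
No further FD applies.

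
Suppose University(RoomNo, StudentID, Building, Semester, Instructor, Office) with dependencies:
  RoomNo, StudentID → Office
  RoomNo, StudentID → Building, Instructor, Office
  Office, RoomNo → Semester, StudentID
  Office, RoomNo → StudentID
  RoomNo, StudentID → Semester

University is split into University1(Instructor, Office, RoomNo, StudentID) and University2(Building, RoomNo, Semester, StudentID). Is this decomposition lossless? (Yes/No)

Yes

The shared attributes are {RoomNo, StudentID} and {RoomNo, StudentID}⁺ = {Building, Instructor, Office, RoomNo, Semester, StudentID}.
This includes all of University1, so the common attributes are a superkey of University1 — the join is lossless.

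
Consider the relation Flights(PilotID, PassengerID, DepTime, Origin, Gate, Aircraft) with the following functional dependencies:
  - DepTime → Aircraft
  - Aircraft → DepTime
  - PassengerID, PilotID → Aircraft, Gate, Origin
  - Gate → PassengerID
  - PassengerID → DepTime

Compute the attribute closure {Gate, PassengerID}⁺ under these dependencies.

{Aircraft, DepTime, Gate, PassengerID}

Start with {Gate, PassengerID}.
PassengerID → DepTime applies; add {DepTime} → now {DepTime, Gate, PassengerID}.
DepTime → Aircraft applies; add {Aircraft} → now {Aircraft, DepTime, Gate, PassengerID}.
No further FD applies.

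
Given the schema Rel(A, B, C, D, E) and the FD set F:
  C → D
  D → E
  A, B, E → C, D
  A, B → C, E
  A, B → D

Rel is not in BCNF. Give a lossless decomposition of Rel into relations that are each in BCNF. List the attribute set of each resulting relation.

Candidate key of the original relation: {A, B}.
Within {A, B, C, D, E}: {C}⁺ ∩ {A, B, C, D, E} = {C, D, E}, not the whole set, so C → D, E violates BCNF; decompose into {C, D, E} and {A, B, C}.
Within {C, D, E}: {D}⁺ ∩ {C, D, E} = {D, E}, not the whole set, so D → E violates BCNF; decompose into {D, E} and {C, D}.
{D, E} is in BCNF.
{C, D} is in BCNF.
{A, B, C} is in BCNF.

{A, B, C}; {C, D}; {D, E}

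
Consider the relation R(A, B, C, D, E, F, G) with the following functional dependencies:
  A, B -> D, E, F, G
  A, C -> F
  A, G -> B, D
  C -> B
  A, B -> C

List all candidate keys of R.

Attributes never on any right-hand side: {A} — every candidate key must contain it.
{A, B}⁺ = {A, B, C, D, E, F, G}, which is every attribute, so {A, B} is a candidate key.
{A, C}⁺ = {A, B, C, D, E, F, G}, which is every attribute, so {A, C} is a candidate key.
{A, G}⁺ = {A, B, C, D, E, F, G}, which is every attribute, so {A, G} is a candidate key.
No proper subset of any of these is a key, and no other minimal superkey exists.

{A, B}, {A, C}, {A, G}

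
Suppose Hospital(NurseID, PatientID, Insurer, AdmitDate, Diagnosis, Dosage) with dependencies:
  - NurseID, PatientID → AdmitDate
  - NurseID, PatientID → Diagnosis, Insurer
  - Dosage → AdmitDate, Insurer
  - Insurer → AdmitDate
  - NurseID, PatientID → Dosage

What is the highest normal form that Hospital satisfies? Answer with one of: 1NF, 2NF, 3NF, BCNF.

2NF

Candidate key: {NurseID, PatientID}. Prime attributes: {NurseID, PatientID}.
Dosage → AdmitDate, Insurer: {Dosage}⁺ = {AdmitDate, Dosage, Insurer}, which is not all of the attributes, so the left side is not a superkey — BCNF is violated.
Dosage → AdmitDate, Insurer determines the non-prime attributes {AdmitDate, Insurer} from a non-superkey — 3NF is violated.
No non-prime attribute depends on a proper subset of any candidate key, so 2NF holds.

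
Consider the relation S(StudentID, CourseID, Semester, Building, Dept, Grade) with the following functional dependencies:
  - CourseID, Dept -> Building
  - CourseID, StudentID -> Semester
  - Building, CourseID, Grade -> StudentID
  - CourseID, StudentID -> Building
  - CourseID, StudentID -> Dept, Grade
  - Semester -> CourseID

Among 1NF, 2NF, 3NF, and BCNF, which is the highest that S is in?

Candidate keys: {Building, CourseID, Grade}, {Building, Grade, Semester}, {CourseID, Dept, Grade}, {CourseID, StudentID}, {Dept, Grade, Semester}, {Semester, StudentID}. Prime attributes: {Building, CourseID, Dept, Grade, Semester, StudentID}.
CourseID, Dept -> Building: {CourseID, Dept}⁺ = {Building, CourseID, Dept}, which is not all of the attributes, so the left side is not a superkey — BCNF is violated.
Since {Building} ⊆ prime attributes and every other non-superkey FD also has a prime right side, the schema is in 3NF.

3NF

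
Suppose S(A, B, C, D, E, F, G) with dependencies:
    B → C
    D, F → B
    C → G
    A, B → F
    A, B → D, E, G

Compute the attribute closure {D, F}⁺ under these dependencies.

Start with {D, F}.
D, F → B applies; add {B} → now {B, D, F}.
B → C applies; add {C} → now {B, C, D, F}.
C → G applies; add {G} → now {B, C, D, F, G}.
No further FD applies.

{B, C, D, F, G}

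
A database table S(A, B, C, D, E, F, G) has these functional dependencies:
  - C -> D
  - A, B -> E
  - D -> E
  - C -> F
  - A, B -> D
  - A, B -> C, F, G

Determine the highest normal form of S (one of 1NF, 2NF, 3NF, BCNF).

Candidate key: {A, B}. Prime attributes: {A, B}.
C -> D: {C}⁺ = {C, D, E, F}, which is not all of the attributes, so the left side is not a superkey — BCNF is violated.
C -> D determines the non-prime attribute {D} from a non-superkey — 3NF is violated.
No proper subset of a key has a non-prime attribute in its closure, so there is no partial dependency; 2NF holds.

2NF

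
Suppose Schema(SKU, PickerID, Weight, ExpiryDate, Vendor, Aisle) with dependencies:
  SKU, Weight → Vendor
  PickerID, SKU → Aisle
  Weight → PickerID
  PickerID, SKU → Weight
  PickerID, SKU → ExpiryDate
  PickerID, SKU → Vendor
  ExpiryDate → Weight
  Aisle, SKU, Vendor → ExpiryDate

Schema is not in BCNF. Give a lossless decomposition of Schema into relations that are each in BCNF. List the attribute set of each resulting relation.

Candidate keys of the original relation: {Aisle, SKU, Vendor}, {ExpiryDate, SKU}, {PickerID, SKU}, {SKU, Weight}.
Within {Aisle, ExpiryDate, PickerID, SKU, Vendor, Weight}: {Weight}⁺ ∩ {Aisle, ExpiryDate, PickerID, SKU, Vendor, Weight} = {PickerID, Weight}, not the whole set, so Weight → PickerID violates BCNF; decompose into {PickerID, Weight} and {Aisle, ExpiryDate, SKU, Vendor, Weight}.
{PickerID, Weight} has no BCNF violation.
Within {Aisle, ExpiryDate, SKU, Vendor, Weight}: {ExpiryDate}⁺ ∩ {Aisle, ExpiryDate, SKU, Vendor, Weight} = {ExpiryDate, Weight}, not the whole set, so ExpiryDate → Weight violates BCNF; decompose into {ExpiryDate, Weight} and {Aisle, ExpiryDate, SKU, Vendor}.
{ExpiryDate, Weight} has no BCNF violation.
{Aisle, ExpiryDate, SKU, Vendor} has no BCNF violation.

{Aisle, ExpiryDate, SKU, Vendor}; {ExpiryDate, Weight}; {PickerID, Weight}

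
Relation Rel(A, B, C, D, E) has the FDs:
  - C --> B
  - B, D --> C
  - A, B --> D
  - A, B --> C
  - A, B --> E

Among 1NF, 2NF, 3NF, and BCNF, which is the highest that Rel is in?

3NF

Candidate keys: {A, B}, {A, C}. Prime attributes: {A, B, C}.
For C --> B we have {C}⁺ = {B, C}; {C} is not a superkey, so BCNF fails.
Its right-hand attributes {B} are all prime, as are those of every other non-superkey FD — the relation is in 3NF.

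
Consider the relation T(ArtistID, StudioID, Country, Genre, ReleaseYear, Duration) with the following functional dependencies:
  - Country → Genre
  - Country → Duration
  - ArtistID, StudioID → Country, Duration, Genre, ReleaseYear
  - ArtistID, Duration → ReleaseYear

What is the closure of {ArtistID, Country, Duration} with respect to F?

{ArtistID, Country, Duration, Genre, ReleaseYear}

Start with {ArtistID, Country, Duration}.
Country → Genre applies; add {Genre} → now {ArtistID, Country, Duration, Genre}.
ArtistID, Duration → ReleaseYear applies; add {ReleaseYear} → now {ArtistID, Country, Duration, Genre, ReleaseYear}.
No further FD applies.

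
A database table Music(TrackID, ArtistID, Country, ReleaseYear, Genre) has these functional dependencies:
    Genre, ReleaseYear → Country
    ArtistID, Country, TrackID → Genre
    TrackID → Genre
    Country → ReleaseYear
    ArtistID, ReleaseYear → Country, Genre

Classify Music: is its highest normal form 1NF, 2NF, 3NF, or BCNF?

1NF

Candidate keys: {ArtistID, Country, TrackID}, {ArtistID, ReleaseYear, TrackID}. Prime attributes: {ArtistID, Country, ReleaseYear, TrackID}.
For Genre, ReleaseYear → Country we have {Genre, ReleaseYear}⁺ = {Country, Genre, ReleaseYear}; {Genre, ReleaseYear} is not a superkey, so BCNF fails.
Because {Genre} is non-prime and the left side of TrackID → Genre is not a superkey, the relation is not in 3NF.
{TrackID} is a proper subset of the key {ArtistID, Country, TrackID}, and {TrackID}⁺ contains the non-prime attribute {Genre} — a partial dependency, so 2NF is violated.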